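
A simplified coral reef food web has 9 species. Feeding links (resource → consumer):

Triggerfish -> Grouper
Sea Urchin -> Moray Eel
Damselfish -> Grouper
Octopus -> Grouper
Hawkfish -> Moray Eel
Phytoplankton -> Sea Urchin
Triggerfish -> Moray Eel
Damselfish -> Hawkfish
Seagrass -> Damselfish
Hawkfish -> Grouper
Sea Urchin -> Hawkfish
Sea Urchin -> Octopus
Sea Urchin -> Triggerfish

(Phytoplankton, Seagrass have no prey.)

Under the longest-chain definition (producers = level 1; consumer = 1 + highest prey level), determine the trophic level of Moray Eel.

Phytoplankton is a producer → level 1.
Sea Urchin eats Phytoplankton → level 2.
Hawkfish eats Sea Urchin (level 2); other prey at levels: Damselfish 2 → level 3.
Moray Eel eats Hawkfish (level 3); other prey at levels: Sea Urchin 2, Triggerfish 3 → level 4.

Trophic level 4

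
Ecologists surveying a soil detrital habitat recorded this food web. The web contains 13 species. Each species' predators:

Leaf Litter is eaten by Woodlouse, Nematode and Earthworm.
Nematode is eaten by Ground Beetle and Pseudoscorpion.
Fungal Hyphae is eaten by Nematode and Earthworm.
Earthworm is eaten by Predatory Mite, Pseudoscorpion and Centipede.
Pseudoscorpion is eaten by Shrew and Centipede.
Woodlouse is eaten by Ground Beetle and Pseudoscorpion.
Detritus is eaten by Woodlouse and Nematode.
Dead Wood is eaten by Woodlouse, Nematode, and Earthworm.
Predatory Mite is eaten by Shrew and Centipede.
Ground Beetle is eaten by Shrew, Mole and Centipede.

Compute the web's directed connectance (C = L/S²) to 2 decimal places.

C = 0.14

The web has S = 13 species and L = 24 feeding links.
C = L / S² = 24 / 169 = 0.1420 ≈ 0.14.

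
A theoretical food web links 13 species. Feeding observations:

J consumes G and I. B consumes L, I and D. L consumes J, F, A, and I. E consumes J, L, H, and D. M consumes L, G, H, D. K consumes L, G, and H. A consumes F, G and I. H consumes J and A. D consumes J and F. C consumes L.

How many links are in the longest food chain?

One longest chain: I → A → H → E.
It has 4 species and 3 links.

3 links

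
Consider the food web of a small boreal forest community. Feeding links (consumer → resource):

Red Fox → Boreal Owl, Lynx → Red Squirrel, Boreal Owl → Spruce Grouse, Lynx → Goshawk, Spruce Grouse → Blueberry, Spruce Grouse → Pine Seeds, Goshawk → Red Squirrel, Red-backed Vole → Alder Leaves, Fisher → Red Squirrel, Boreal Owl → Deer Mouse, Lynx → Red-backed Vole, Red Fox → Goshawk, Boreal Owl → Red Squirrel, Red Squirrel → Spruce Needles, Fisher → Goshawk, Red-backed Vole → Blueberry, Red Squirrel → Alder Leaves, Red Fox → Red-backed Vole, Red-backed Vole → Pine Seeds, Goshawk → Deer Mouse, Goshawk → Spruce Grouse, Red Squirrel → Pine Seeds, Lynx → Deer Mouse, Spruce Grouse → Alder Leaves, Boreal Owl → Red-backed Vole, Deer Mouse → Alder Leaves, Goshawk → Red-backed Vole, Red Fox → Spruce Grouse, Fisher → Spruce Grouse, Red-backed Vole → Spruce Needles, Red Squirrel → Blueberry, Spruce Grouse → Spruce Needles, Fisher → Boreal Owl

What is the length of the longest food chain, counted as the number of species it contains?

One longest chain: Pine Seeds → Red-backed Vole → Boreal Owl → Red Fox.
It has 4 species and 3 links.

4 species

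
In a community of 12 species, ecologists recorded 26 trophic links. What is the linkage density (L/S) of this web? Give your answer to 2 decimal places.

There are L = 26 links among S = 12 species.
L/S = 26/12 = 2.1667 ≈ 2.17.

L/S = 2.17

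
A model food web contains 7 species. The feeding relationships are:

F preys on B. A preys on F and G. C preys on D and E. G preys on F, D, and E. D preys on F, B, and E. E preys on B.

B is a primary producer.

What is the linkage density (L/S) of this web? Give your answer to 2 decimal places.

There are L = 12 links among S = 7 species.
L/S = 12/7 = 1.7143 ≈ 1.71.

L/S = 1.71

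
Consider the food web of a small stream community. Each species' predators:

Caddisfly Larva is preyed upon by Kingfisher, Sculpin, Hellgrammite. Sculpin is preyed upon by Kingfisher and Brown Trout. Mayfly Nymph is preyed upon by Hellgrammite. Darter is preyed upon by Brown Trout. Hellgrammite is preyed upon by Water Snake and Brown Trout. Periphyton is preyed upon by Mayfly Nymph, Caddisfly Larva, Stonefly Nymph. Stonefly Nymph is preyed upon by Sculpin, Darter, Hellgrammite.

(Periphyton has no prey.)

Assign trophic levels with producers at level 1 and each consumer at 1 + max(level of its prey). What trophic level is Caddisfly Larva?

Periphyton is a producer → level 1.
Caddisfly Larva eats Periphyton → level 2.

Trophic level 2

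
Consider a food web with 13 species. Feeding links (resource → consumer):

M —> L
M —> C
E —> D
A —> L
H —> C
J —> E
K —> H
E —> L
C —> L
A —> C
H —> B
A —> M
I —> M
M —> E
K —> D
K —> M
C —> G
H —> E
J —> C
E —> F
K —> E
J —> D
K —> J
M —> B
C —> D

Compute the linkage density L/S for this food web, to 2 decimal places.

There are L = 25 links among S = 13 species.
L/S = 25/13 = 1.9231 ≈ 1.92.

L/S = 1.92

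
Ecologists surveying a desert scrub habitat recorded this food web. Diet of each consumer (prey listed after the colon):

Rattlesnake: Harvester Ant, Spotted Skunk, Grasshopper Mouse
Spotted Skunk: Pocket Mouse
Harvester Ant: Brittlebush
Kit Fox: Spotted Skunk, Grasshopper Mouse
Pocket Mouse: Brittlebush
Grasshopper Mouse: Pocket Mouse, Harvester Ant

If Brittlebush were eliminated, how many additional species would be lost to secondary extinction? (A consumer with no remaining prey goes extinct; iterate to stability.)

Remove Brittlebush.
Round 1: Pocket Mouse (all prey gone), Harvester Ant (all prey gone) → extinct.
Round 2: Spotted Skunk (all prey gone), Grasshopper Mouse (all prey gone) → extinct.
Round 3: Kit Fox (all prey gone), Rattlesnake (all prey gone) → extinct.
No further losses. Total secondary extinctions: 6.

6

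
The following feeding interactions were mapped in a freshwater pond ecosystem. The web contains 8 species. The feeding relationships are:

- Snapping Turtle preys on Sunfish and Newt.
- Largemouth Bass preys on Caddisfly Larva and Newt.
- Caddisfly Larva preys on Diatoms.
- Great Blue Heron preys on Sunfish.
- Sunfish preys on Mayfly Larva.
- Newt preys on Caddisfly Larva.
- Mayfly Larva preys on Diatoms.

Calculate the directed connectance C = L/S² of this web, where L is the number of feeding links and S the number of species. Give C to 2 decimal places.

The web has S = 8 species and L = 9 feeding links.
C = L / S² = 9 / 64 = 0.1406 ≈ 0.14.

C = 0.14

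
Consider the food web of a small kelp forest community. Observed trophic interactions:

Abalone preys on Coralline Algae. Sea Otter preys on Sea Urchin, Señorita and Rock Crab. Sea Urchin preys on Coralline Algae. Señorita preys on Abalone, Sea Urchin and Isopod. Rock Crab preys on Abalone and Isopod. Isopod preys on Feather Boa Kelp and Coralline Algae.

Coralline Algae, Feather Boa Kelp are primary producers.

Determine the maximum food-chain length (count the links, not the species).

3 links

One longest chain: Coralline Algae → Isopod → Señorita → Sea Otter.
It has 4 species and 3 links.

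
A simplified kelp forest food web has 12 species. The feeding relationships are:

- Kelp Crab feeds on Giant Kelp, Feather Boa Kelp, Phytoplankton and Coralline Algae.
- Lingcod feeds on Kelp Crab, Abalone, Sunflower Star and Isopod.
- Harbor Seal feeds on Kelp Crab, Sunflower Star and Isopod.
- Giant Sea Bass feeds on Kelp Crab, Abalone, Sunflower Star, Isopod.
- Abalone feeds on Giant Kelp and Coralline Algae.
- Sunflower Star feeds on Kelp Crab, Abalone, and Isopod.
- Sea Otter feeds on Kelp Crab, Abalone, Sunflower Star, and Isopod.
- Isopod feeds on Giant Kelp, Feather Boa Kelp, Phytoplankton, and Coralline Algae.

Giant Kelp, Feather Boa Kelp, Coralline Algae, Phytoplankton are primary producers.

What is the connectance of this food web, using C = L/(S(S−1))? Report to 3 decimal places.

C = 0.212

The web has S = 12 species and L = 28 feeding links.
C = L / (S(S−1)) = 28 / 132 = 0.2121 ≈ 0.212.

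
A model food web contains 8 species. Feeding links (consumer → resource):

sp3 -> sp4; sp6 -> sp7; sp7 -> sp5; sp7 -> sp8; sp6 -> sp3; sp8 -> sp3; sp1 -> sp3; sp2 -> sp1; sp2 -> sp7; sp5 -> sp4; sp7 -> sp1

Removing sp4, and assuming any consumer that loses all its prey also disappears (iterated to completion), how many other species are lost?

7

Remove sp4.
Round 1: sp3 (all prey gone), sp5 (all prey gone) → extinct.
Round 2: sp1 (all prey gone), sp8 (all prey gone) → extinct.
Round 3: sp7 (all prey gone) → extinct.
Round 4: sp2 (all prey gone), sp6 (all prey gone) → extinct.
No further losses. Total secondary extinctions: 7.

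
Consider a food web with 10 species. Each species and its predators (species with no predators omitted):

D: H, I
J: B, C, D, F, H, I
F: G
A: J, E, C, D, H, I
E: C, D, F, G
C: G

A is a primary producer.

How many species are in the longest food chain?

4 species

One longest chain: A → J → C → G.
It has 4 species and 3 links.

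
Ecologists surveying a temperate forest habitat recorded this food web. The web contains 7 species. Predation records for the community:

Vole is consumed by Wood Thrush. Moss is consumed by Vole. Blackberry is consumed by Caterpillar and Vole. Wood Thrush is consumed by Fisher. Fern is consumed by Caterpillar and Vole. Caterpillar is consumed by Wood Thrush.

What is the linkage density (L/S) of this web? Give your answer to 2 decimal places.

L/S = 1.14

There are L = 8 links among S = 7 species.
L/S = 8/7 = 1.1429 ≈ 1.14.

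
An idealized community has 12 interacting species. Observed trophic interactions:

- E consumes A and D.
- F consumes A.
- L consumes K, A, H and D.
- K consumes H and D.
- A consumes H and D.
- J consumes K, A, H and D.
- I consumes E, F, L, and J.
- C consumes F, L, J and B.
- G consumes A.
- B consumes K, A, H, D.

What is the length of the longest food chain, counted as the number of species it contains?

4 species

One longest chain: H → A → B → C.
It has 4 species and 3 links.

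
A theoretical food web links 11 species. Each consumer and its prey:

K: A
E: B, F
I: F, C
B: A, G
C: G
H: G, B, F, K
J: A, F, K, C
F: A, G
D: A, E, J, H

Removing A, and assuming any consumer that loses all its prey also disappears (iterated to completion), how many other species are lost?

1

Remove A.
Round 1: K (all prey gone) → extinct.
No further losses. Total secondary extinctions: 1.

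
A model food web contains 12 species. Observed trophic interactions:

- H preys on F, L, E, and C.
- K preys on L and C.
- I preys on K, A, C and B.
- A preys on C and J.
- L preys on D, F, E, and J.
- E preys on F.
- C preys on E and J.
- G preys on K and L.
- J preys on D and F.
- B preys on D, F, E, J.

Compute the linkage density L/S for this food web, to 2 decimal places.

L/S = 2.25

There are L = 27 links among S = 12 species.
L/S = 27/12 = 2.2500 ≈ 2.25.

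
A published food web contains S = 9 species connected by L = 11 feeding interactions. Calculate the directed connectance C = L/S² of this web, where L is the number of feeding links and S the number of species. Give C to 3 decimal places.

The web has S = 9 species and L = 11 feeding links.
C = L / S² = 11 / 81 = 0.1358 ≈ 0.136.

C = 0.136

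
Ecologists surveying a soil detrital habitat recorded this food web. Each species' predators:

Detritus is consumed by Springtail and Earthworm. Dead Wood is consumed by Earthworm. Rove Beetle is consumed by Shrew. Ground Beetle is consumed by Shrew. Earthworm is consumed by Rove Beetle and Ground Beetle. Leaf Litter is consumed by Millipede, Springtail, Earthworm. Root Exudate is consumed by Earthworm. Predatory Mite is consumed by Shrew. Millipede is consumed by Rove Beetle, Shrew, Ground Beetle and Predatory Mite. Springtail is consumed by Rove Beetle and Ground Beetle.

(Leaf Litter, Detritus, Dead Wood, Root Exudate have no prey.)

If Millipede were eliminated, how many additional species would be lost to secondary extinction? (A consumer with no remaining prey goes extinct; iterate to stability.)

1

Remove Millipede.
Round 1: Predatory Mite (all prey gone) → extinct.
No further losses. Total secondary extinctions: 1.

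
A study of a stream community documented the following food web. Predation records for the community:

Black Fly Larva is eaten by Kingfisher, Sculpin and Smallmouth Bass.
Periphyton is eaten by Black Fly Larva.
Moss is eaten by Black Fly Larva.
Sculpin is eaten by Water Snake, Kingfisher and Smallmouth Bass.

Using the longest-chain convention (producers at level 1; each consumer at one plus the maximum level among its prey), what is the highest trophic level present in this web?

4

Producers (level 1): Periphyton, Moss.
Periphyton → Black Fly Larva → Sculpin → Smallmouth Bass gives Smallmouth Bass level 4.
No species has a prey at level 4, so no species reaches level 5.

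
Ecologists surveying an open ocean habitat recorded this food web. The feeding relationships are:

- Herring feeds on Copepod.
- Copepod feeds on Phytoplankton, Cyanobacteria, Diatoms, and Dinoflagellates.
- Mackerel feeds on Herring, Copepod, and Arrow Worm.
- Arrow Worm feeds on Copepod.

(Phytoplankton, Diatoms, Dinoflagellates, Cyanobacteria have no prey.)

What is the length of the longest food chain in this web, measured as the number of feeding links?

One longest chain: Phytoplankton → Copepod → Herring → Mackerel.
It has 4 species and 3 links.

3 links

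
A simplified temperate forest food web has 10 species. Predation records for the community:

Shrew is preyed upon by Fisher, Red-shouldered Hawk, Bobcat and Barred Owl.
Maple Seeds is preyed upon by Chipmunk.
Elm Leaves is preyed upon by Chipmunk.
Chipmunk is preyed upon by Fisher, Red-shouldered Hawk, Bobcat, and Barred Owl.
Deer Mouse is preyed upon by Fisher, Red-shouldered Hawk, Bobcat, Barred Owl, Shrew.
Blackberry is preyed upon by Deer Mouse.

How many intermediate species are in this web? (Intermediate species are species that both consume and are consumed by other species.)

Intermediate species (has both prey and predators): Chipmunk, Deer Mouse, Shrew.
Count: 3.

3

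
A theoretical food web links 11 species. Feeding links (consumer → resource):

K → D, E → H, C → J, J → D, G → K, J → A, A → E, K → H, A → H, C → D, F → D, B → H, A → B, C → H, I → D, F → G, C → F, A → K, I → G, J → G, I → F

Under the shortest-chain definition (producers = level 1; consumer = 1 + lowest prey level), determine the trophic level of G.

D is a producer → level 1.
K eats D → level 2.
G eats K → level 3.
No prey of G is below level 2, so 3 is the minimum.

Trophic level 3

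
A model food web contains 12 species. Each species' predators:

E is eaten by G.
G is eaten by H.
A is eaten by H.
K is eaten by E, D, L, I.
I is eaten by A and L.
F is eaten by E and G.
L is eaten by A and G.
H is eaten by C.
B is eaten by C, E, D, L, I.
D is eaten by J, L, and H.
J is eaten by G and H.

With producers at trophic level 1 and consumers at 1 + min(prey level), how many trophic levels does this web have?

3

Producers (level 1): K, B, F.
Following each consumer down to its lowest-level prey: K → D → J (levels 1 through 3).
All prey of J (D 2) are at level 2 or above, so J is at level 1 + 2 = 3.
Every consumer has at least one prey at level 2 or below, so none exceeds level 3.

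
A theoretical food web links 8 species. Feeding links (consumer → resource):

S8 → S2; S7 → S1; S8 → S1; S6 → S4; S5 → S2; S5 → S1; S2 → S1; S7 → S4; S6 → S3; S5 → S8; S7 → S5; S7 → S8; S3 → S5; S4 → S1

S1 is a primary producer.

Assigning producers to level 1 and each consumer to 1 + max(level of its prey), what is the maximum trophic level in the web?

6

Producers (level 1): S1.
S1 → S2 → S8 → S5 → S3 → S6 gives S6 level 6.
No species has a prey at level 6, so no species reaches level 7.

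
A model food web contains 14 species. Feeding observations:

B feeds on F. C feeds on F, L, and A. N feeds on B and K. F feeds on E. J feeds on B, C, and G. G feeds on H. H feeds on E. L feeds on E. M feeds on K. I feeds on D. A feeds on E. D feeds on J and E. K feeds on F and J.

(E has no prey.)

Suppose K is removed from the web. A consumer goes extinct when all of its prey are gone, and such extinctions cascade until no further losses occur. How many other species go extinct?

1

Remove K.
Round 1: M (all prey gone) → extinct.
No further losses. Total secondary extinctions: 1.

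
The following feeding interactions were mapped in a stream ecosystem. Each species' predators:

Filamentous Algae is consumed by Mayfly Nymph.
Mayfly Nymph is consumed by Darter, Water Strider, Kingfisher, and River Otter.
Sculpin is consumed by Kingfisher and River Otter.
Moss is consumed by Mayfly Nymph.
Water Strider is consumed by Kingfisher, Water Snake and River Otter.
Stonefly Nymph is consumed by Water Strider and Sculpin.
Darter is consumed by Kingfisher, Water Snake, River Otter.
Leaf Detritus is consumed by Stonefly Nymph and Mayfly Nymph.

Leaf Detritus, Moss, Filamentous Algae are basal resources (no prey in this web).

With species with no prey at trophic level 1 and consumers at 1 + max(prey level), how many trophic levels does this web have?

4

Basal resources (level 1): Leaf Detritus, Moss, Filamentous Algae.
Leaf Detritus → Mayfly Nymph → Water Strider → Water Snake gives Water Snake level 4.
No species has a prey at level 4, so no species reaches level 5.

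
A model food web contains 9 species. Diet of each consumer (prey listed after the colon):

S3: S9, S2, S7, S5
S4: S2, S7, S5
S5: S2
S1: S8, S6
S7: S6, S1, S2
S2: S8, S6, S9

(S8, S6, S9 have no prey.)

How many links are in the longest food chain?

One longest chain: S8 → S1 → S7 → S4.
It has 4 species and 3 links.

3 links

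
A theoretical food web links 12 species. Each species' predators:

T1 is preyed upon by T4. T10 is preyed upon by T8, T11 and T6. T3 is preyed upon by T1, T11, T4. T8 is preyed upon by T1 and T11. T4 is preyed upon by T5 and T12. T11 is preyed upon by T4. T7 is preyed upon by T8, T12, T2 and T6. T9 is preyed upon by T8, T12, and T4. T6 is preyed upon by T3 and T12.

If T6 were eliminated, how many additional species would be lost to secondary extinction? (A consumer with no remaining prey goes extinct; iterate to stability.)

Remove T6.
Round 1: T3 (all prey gone) → extinct.
No further losses. Total secondary extinctions: 1.

1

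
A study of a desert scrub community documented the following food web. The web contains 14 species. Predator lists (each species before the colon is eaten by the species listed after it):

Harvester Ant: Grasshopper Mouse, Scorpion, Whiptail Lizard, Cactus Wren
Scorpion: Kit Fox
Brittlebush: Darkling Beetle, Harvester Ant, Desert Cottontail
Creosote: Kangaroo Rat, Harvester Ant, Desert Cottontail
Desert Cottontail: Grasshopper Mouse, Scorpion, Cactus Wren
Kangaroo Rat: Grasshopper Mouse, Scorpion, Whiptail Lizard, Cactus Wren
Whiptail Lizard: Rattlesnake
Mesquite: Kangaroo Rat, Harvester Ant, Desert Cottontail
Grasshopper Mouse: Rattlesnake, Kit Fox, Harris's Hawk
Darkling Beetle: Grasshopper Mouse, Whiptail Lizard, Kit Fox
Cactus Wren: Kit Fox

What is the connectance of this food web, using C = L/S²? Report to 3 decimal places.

C = 0.148

The web has S = 14 species and L = 29 feeding links.
C = L / S² = 29 / 196 = 0.1480 ≈ 0.148.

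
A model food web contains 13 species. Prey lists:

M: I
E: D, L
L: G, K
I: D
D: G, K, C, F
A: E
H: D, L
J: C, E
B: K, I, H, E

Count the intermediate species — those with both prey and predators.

Intermediate species (has both prey and predators): D, L, I, H, E.
Count: 5.

5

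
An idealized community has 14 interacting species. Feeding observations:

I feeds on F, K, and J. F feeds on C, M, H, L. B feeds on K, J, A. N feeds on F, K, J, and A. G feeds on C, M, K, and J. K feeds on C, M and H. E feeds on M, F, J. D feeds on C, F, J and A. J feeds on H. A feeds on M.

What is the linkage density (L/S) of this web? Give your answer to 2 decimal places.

L/S = 2.14

There are L = 30 links among S = 14 species.
L/S = 30/14 = 2.1429 ≈ 2.14.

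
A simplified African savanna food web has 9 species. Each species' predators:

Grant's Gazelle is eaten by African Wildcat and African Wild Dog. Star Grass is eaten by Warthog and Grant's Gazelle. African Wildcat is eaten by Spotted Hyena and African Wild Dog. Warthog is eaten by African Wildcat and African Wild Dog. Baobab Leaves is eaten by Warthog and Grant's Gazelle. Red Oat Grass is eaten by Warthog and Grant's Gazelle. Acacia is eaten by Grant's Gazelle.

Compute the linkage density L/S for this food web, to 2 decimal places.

There are L = 13 links among S = 9 species.
L/S = 13/9 = 1.4444 ≈ 1.44.

L/S = 1.44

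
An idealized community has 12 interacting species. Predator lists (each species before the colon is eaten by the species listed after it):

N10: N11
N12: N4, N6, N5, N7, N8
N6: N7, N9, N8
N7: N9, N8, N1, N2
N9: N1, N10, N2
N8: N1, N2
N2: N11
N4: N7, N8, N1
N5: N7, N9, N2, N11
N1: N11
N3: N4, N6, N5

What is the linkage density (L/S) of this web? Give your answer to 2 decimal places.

There are L = 30 links among S = 12 species.
L/S = 30/12 = 2.5000 ≈ 2.50.

L/S = 2.50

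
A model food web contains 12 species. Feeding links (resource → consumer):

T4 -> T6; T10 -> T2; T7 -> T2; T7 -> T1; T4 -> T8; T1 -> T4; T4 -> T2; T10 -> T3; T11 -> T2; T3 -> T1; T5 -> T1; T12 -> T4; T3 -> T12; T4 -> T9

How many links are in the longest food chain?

4 links

One longest chain: T10 → T3 → T12 → T4 → T8.
It has 5 species and 4 links.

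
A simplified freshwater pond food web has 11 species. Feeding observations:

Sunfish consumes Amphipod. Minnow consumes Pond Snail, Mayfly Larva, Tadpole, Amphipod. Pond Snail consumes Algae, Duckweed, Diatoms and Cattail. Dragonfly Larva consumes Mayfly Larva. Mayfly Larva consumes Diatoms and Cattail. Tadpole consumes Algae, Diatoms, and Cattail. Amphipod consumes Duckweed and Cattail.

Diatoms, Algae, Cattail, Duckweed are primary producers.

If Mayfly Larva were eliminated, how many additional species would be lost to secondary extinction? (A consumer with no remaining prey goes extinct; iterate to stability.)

Remove Mayfly Larva.
Round 1: Dragonfly Larva (all prey gone) → extinct.
No further losses. Total secondary extinctions: 1.

1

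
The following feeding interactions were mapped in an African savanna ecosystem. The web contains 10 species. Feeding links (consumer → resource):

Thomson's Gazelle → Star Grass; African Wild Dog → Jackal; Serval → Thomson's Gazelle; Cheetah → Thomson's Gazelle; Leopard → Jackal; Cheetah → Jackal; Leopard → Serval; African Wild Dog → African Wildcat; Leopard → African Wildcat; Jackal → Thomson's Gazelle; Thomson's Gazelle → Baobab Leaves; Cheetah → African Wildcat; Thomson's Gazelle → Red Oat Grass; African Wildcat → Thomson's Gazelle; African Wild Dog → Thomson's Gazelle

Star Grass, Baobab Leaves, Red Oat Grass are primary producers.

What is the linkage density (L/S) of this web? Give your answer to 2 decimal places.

L/S = 1.50

There are L = 15 links among S = 10 species.
L/S = 15/10 = 1.5000 ≈ 1.50.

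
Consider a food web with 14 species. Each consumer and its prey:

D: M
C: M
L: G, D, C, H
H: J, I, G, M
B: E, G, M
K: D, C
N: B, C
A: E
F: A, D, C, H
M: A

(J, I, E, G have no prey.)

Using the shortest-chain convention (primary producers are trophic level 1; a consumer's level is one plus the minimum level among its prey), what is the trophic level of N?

Trophic level 3

E is a producer → level 1.
B eats E → level 2.
N eats B → level 3.
No prey of N is below level 2, so 3 is the minimum.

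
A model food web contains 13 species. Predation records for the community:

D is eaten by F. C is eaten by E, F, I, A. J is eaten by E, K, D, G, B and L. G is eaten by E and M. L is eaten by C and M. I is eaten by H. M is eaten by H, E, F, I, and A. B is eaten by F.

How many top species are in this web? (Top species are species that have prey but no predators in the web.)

5

Top species (has prey, but nothing eats it): K, A, E, F, H.
Count: 5.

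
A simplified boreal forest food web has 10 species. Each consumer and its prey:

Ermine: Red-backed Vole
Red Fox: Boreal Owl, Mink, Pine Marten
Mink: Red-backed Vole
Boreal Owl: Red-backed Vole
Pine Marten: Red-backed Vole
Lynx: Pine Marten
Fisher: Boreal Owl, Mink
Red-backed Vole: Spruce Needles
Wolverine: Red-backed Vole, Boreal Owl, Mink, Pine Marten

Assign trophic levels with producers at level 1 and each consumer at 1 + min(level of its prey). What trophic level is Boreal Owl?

Spruce Needles is a producer → level 1.
Red-backed Vole eats Spruce Needles → level 2.
Boreal Owl eats Red-backed Vole → level 3.
No prey of Boreal Owl is below level 2, so 3 is the minimum.

Trophic level 3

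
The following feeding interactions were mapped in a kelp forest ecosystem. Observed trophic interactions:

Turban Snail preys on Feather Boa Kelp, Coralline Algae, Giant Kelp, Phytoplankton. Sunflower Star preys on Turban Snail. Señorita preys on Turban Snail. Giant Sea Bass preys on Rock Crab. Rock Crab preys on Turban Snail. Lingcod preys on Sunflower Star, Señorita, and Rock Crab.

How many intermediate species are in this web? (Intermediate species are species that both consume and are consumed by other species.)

Intermediate species (has both prey and predators): Turban Snail, Sunflower Star, Rock Crab, Señorita.
Count: 4.

4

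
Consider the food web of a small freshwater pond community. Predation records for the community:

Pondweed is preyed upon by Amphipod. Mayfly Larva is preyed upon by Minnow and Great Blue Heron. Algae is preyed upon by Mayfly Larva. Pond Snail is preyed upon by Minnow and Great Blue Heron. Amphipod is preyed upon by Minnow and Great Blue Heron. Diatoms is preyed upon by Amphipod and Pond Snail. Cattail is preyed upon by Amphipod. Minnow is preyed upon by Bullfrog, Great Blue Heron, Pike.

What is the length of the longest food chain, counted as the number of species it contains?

One longest chain: Pondweed → Amphipod → Minnow → Bullfrog.
It has 4 species and 3 links.

4 species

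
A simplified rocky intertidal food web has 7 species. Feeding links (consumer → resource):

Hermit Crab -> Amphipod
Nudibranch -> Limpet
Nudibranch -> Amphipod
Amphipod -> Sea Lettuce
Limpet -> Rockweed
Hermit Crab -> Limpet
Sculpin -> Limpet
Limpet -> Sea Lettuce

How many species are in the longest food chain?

3 species

One longest chain: Sea Lettuce → Amphipod → Nudibranch.
It has 3 species and 2 links.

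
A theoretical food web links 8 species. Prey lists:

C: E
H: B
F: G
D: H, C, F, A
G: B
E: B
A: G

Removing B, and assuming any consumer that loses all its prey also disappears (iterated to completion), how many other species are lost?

7

Remove B.
Round 1: G (all prey gone), H (all prey gone), E (all prey gone) → extinct.
Round 2: C (all prey gone), F (all prey gone), A (all prey gone) → extinct.
Round 3: D (all prey gone) → extinct.
No further losses. Total secondary extinctions: 7.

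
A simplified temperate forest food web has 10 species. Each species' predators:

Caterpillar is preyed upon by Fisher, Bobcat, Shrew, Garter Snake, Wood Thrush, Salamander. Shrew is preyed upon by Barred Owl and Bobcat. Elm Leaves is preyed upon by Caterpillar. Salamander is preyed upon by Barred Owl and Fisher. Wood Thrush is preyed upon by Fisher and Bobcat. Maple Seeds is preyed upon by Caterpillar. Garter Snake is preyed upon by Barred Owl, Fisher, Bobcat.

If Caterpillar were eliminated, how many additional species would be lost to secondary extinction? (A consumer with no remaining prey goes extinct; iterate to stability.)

Remove Caterpillar.
Round 1: Shrew (all prey gone), Salamander (all prey gone), Garter Snake (all prey gone), Wood Thrush (all prey gone) → extinct.
Round 2: Fisher (all prey gone), Bobcat (all prey gone), Barred Owl (all prey gone) → extinct.
No further losses. Total secondary extinctions: 7.

7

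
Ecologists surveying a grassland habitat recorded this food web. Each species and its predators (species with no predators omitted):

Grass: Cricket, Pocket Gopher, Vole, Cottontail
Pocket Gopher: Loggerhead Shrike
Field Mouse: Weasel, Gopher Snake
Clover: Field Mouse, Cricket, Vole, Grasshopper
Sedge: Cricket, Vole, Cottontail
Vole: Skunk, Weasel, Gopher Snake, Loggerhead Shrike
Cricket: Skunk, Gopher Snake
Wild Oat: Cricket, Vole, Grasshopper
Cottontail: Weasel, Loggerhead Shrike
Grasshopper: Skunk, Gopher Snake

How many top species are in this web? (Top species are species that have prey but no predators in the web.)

Top species (has prey, but nothing eats it): Skunk, Weasel, Gopher Snake, Loggerhead Shrike.
Count: 4.

4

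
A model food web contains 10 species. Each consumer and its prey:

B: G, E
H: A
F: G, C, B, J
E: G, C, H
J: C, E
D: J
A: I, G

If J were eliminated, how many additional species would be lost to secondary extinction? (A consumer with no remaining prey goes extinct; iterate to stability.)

1

Remove J.
Round 1: D (all prey gone) → extinct.
No further losses. Total secondary extinctions: 1.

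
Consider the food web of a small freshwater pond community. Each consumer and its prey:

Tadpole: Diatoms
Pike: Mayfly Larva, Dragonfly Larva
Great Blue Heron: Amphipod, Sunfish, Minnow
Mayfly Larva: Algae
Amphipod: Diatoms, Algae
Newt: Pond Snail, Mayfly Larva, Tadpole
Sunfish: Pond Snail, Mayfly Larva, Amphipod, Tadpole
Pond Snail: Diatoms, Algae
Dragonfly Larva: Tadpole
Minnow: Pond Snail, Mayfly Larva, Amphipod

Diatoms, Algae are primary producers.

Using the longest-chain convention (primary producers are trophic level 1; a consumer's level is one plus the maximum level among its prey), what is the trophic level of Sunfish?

Diatoms is a producer → level 1.
Pond Snail eats Diatoms (level 1); other prey at levels: Algae 1 → level 2.
Sunfish eats Pond Snail (level 2); other prey at levels: Mayfly Larva 2, Amphipod 2, Tadpole 2 → level 3.

Trophic level 3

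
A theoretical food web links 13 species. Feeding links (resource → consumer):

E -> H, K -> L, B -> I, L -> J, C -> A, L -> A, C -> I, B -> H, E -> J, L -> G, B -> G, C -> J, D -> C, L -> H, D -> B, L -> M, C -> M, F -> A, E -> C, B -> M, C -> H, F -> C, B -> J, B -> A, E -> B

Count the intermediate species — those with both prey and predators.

Intermediate species (has both prey and predators): B, C, L.
Count: 3.

3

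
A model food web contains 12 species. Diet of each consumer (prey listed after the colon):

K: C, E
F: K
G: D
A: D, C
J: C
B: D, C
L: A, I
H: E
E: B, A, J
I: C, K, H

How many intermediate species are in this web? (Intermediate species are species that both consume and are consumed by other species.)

Intermediate species (has both prey and predators): B, A, J, E, K, H, I.
Count: 7.

7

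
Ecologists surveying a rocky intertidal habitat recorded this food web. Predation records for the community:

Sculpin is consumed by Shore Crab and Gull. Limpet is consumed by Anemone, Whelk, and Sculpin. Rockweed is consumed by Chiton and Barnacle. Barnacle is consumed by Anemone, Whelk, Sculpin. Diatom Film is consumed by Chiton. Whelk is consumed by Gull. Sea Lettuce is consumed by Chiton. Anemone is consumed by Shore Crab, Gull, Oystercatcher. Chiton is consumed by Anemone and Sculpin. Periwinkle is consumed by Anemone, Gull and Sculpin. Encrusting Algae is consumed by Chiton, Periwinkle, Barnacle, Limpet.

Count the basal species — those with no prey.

Basal species (no prey listed): Sea Lettuce, Encrusting Algae, Diatom Film, Rockweed.
Count: 4.

4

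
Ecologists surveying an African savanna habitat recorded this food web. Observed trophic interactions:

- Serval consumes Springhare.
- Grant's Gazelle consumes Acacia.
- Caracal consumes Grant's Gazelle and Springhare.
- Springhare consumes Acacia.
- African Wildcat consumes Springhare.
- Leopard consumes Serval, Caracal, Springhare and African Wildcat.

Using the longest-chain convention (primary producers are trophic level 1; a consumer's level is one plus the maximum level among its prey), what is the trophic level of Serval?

Trophic level 3

Acacia is a producer → level 1.
Springhare eats Acacia → level 2.
Serval eats Springhare → level 3.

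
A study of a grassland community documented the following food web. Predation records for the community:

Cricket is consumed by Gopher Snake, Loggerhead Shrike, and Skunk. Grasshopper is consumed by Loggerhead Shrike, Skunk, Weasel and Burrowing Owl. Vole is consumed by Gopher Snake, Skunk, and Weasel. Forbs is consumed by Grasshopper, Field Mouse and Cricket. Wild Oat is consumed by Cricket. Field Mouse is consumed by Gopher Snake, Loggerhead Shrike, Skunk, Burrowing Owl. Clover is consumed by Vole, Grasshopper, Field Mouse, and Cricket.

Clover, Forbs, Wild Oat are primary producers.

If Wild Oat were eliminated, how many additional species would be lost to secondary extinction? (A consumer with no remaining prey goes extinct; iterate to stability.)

0

Remove Wild Oat.
Every predator of it retains at least one other prey: Cricket still has Clover, Forbs.
No consumer loses all prey, so no secondary extinctions occur.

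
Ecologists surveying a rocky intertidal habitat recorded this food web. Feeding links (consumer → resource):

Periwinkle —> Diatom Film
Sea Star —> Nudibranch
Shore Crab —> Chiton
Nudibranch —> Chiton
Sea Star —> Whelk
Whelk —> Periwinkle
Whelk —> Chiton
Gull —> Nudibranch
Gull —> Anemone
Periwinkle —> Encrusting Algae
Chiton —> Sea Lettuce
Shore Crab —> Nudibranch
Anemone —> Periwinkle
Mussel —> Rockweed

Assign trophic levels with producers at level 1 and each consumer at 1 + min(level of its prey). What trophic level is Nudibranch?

Sea Lettuce is a producer → level 1.
Chiton eats Sea Lettuce → level 2.
Nudibranch eats Chiton → level 3.
No prey of Nudibranch is below level 2, so 3 is the minimum.

Trophic level 3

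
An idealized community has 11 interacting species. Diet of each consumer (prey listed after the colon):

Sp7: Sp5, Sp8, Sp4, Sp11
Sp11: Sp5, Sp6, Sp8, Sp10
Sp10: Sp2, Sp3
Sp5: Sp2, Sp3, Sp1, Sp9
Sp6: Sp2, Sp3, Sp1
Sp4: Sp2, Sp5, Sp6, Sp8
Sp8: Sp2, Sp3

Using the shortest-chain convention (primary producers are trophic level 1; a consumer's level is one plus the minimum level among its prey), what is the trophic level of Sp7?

Trophic level 3

Sp2 is a producer → level 1.
Sp4 eats Sp2 → level 2.
Sp7 eats Sp4 → level 3.
No prey of Sp7 is below level 2, so 3 is the minimum.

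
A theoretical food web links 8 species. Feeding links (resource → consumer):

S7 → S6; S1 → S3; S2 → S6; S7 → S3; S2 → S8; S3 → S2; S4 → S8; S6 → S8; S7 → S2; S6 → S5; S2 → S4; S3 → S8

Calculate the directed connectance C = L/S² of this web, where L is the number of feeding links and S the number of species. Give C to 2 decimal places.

C = 0.19

The web has S = 8 species and L = 12 feeding links.
C = L / S² = 12 / 64 = 0.1875 ≈ 0.19.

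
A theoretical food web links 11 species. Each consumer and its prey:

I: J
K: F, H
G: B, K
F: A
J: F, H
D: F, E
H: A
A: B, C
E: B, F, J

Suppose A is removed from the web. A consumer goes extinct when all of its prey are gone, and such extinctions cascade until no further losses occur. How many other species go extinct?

Remove A.
Round 1: F (all prey gone), H (all prey gone) → extinct.
Round 2: K (all prey gone), J (all prey gone) → extinct.
Round 3: I (all prey gone) → extinct.
No further losses. Total secondary extinctions: 5.

5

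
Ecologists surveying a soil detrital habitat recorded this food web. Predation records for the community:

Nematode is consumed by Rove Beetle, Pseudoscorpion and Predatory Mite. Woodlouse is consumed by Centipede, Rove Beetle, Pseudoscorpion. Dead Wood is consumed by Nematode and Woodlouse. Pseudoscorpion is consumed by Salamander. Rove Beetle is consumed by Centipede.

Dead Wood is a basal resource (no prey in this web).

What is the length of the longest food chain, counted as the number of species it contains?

4 species

One longest chain: Dead Wood → Woodlouse → Rove Beetle → Centipede.
It has 4 species and 3 links.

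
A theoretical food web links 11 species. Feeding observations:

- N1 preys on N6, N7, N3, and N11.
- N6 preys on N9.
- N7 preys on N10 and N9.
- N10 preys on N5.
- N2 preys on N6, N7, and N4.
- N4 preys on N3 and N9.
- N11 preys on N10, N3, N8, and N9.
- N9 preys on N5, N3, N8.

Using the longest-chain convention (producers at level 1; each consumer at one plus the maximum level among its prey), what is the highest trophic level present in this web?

4

Producers (level 1): N3, N8, N5.
N3 → N9 → N6 → N2 gives N2 level 4.
No species has a prey at level 4, so no species reaches level 5.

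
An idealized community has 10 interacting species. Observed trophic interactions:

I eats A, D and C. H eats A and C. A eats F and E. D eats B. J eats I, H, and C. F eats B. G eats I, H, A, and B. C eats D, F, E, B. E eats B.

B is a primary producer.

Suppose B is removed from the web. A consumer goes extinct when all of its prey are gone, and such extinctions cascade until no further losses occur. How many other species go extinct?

9

Remove B.
Round 1: F (all prey gone), D (all prey gone), E (all prey gone) → extinct.
Round 2: A (all prey gone), C (all prey gone) → extinct.
Round 3: H (all prey gone), I (all prey gone) → extinct.
Round 4: G (all prey gone), J (all prey gone) → extinct.
No further losses. Total secondary extinctions: 9.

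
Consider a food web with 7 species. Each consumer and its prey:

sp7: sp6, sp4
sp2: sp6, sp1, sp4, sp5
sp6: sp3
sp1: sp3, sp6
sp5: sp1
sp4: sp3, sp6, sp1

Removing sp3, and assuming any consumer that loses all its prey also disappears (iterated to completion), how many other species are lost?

Remove sp3.
Round 1: sp6 (all prey gone) → extinct.
Round 2: sp1 (all prey gone) → extinct.
Round 3: sp4 (all prey gone), sp5 (all prey gone) → extinct.
Round 4: sp2 (all prey gone), sp7 (all prey gone) → extinct.
No further losses. Total secondary extinctions: 6.

6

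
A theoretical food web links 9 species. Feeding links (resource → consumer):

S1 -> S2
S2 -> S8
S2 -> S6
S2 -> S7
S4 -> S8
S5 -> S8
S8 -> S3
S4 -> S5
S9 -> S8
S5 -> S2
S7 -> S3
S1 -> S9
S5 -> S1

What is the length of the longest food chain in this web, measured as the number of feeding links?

5 links

One longest chain: S4 → S5 → S1 → S9 → S8 → S3.
It has 6 species and 5 links.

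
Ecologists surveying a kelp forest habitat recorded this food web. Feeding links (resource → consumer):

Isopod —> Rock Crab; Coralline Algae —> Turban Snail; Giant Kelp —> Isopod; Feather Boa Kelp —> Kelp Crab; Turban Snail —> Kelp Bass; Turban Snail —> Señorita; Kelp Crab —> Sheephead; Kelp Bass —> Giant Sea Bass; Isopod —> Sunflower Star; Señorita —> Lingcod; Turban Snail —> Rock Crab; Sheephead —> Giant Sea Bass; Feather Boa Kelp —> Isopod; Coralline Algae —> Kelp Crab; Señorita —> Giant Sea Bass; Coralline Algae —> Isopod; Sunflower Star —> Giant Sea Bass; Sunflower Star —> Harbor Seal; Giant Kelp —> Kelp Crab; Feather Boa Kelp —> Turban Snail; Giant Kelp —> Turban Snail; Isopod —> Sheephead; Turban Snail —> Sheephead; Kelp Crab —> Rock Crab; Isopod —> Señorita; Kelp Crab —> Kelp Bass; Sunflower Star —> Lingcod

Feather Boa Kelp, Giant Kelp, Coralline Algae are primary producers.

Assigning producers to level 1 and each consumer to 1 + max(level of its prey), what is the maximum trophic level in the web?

4

Producers (level 1): Feather Boa Kelp, Giant Kelp, Coralline Algae.
Feather Boa Kelp → Isopod → Sunflower Star → Lingcod gives Lingcod level 4.
No species has a prey at level 4, so no species reaches level 5.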